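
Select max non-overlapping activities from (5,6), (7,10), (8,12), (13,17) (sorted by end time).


Greedy: pick earliest-ending, then skip overlaps.
Selected (3 activities): [(5, 6), (7, 10), (13, 17)]


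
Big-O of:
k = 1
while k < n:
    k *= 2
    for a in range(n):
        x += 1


Per nesting level: O(log n) * O(n) = O(n log n)
Complexity: O(n log n)


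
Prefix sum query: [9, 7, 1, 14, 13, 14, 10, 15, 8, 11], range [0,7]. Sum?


Prefix sums: [0, 9, 16, 17, 31, 44, 58, 68, 83, 91, 102]
Sum[0..7] = prefix[8] - prefix[0] = 83 - 0 = 83


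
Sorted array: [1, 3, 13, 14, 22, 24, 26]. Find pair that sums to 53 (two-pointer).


Two pointers: lo=0, hi=6
No pair sums to 53


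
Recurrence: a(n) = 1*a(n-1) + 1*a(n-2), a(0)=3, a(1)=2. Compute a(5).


Build bottom-up:
...a(3)=7, a(4)=12, a(5)=1*12+1*7=19


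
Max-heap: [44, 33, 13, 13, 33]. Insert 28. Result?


Append 28: [44, 33, 13, 13, 33, 28]
Bubble up: swap idx 5(28) with idx 2(13)
Result: [44, 33, 28, 13, 33, 13]


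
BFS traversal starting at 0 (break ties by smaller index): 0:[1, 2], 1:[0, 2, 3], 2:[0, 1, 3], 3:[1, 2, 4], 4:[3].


BFS queue: start with [0]
Visit order: [0, 1, 2, 3, 4]


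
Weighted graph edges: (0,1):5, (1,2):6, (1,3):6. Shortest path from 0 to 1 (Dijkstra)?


Dijkstra from 0:
Distances: {0: 0, 1: 5, 2: 11, 3: 11}
Shortest distance to 1 = 5, path = [0, 1]


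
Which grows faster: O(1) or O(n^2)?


constant grows slower than quadratic
O(1) is asymptotically smaller; O(n^2) grows faster


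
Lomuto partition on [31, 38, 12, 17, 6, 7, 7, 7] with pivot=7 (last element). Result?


Elements <= 7 go left of pivot.
Result: [6, 7, 7, 7, 31, 38, 12, 17], pivot at index 3


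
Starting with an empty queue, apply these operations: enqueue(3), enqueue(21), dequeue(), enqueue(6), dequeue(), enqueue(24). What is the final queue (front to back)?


enqueue(3) -> [3]
enqueue(21) -> [3, 21]
dequeue() returns 3 -> [21]
enqueue(6) -> [21, 6]
dequeue() returns 21 -> [6]
enqueue(24) -> [6, 24]
Final queue (front to back): [6, 24]


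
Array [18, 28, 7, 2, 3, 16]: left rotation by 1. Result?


Left rotate by 1: [28, 7, 2, 3, 16, 18]


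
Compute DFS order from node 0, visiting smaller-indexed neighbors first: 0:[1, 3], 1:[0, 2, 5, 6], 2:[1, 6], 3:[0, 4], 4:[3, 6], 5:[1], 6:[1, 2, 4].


DFS stack-based: start with [0]
Visit order: [0, 1, 2, 6, 4, 3, 5]


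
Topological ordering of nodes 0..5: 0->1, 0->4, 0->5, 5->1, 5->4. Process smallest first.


Kahn's algorithm, process smallest node first
Order: [0, 2, 3, 5, 1, 4]


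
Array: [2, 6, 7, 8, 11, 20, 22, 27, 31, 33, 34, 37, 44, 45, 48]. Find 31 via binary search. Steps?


Search for 31:
[0,14] mid=7 arr[7]=27
[8,14] mid=11 arr[11]=37
[8,10] mid=9 arr[9]=33
[8,8] mid=8 arr[8]=31
Total: 4 comparisons


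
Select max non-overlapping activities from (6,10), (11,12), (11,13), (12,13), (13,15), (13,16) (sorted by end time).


Greedy: pick earliest-ending, then skip overlaps.
Selected (4 activities): [(6, 10), (11, 12), (12, 13), (13, 15)]


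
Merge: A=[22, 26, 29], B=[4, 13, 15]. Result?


Compare heads, take smaller each step.
Merged: [4, 13, 15, 22, 26, 29]


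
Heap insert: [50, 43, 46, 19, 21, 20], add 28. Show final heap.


Append 28: [50, 43, 46, 19, 21, 20, 28]
Bubble up: no swaps needed
Result: [50, 43, 46, 19, 21, 20, 28]


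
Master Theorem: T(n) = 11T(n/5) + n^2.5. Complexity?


a=11, b=5, c=2.5. log_5(11)=1.490 < c=2.5. Case 3: O(n^c) = O(n^2.500)
Complexity: O(n^2.500)


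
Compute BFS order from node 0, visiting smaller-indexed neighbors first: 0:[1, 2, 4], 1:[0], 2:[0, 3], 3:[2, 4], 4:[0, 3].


BFS queue: start with [0]
Visit order: [0, 1, 2, 4, 3]


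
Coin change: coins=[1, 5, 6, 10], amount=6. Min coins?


dp[0]=0; dp[i]=1+min(dp[i-c] for c in coins)
...dp[1]=1, dp[2]=2, dp[3]=3, dp[4]=4, dp[5]=1, dp[6]=1
Minimum coins for 6 = 1


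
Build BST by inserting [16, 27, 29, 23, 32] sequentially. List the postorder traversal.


Root = 16; build tree by BST insertion.
Postorder traversal: [23, 32, 29, 27, 16]


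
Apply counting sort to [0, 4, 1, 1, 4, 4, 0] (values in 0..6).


Count array: [2, 2, 0, 0, 3, 0, 0]
Reconstruct: [0, 0, 1, 1, 4, 4, 4]


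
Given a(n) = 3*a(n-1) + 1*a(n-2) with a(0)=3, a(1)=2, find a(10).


Build bottom-up:
...a(8)=11421, a(9)=37721, a(10)=3*37721+1*11421=124584


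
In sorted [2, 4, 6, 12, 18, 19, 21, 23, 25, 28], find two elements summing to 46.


Two pointers: lo=0, hi=9
Found pair: (18, 28) summing to 46


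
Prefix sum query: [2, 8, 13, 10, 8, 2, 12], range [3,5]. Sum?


Prefix sums: [0, 2, 10, 23, 33, 41, 43, 55]
Sum[3..5] = prefix[6] - prefix[3] = 43 - 23 = 20


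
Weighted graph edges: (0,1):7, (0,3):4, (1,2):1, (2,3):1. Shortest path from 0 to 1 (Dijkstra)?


Dijkstra from 0:
Distances: {0: 0, 1: 6, 2: 5, 3: 4}
Shortest distance to 1 = 6, path = [0, 3, 2, 1]


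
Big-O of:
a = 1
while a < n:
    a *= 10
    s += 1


Per nesting level: O(log n) = O(log n)
Complexity: O(log n)


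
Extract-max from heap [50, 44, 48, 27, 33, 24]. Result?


Max = 50
Replace root with last, heapify down
Resulting heap: [48, 44, 24, 27, 33]


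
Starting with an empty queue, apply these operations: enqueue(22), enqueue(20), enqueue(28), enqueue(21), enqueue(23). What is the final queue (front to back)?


enqueue(22) -> [22]
enqueue(20) -> [22, 20]
enqueue(28) -> [22, 20, 28]
enqueue(21) -> [22, 20, 28, 21]
enqueue(23) -> [22, 20, 28, 21, 23]
Final queue (front to back): [22, 20, 28, 21, 23]


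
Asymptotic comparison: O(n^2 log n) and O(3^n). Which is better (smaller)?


n^2 log n grows slower than exponential (base 3)
O(n^2 log n) is asymptotically smaller; O(3^n) grows faster


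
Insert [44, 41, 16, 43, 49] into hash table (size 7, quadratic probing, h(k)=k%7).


Insertions: 44->slot 2; 41->slot 6; 16->slot 3; 43->slot 1; 49->slot 0
Table: [49, 43, 44, 16, None, None, 41]


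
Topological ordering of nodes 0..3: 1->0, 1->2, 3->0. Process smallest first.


Kahn's algorithm, process smallest node first
Order: [1, 2, 3, 0]


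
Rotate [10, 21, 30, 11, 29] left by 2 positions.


Left rotate by 2: [30, 11, 29, 10, 21]


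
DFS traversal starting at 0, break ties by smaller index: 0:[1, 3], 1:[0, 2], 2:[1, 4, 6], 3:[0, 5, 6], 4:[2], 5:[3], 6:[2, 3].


DFS stack-based: start with [0]
Visit order: [0, 1, 2, 4, 6, 3, 5]


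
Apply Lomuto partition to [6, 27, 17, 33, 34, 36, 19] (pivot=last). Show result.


Elements <= 19 go left of pivot.
Result: [6, 17, 19, 33, 34, 36, 27], pivot at index 2


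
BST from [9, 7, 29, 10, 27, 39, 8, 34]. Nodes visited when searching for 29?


BST root = 9
Search for 29: compare at each node
Path: [9, 29]


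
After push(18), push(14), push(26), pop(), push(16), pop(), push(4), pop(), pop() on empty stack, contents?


push(18) -> [18]
push(14) -> [18, 14]
push(26) -> [18, 14, 26]
pop() returns 26 -> [18, 14]
push(16) -> [18, 14, 16]
pop() returns 16 -> [18, 14]
push(4) -> [18, 14, 4]
pop() returns 4 -> [18, 14]
pop() returns 14 -> [18]
Final stack (bottom to top): [18]


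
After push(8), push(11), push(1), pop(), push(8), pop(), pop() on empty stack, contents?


push(8) -> [8]
push(11) -> [8, 11]
push(1) -> [8, 11, 1]
pop() returns 1 -> [8, 11]
push(8) -> [8, 11, 8]
pop() returns 8 -> [8, 11]
pop() returns 11 -> [8]
Final stack (bottom to top): [8]


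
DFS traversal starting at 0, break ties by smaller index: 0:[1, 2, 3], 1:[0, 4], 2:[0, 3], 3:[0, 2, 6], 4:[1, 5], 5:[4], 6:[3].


DFS stack-based: start with [0]
Visit order: [0, 1, 4, 5, 2, 3, 6]


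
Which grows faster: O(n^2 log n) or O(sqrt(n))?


sublinear grows slower than n^2 log n
O(sqrt(n)) is asymptotically smaller; O(n^2 log n) grows faster


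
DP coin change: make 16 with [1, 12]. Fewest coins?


dp[0]=0; dp[i]=1+min(dp[i-c] for c in coins)
...dp[11]=11, dp[12]=1, dp[13]=2, dp[14]=3, dp[15]=4, dp[16]=5
Minimum coins for 16 = 5


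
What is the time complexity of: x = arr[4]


Analysis: constant-time operation, no loop
Complexity: O(1)


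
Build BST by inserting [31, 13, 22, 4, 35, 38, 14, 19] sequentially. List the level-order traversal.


Root = 31; build tree by BST insertion.
Level-Order traversal: [31, 13, 35, 4, 22, 38, 14, 19]


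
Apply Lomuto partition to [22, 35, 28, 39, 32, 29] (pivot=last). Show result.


Elements <= 29 go left of pivot.
Result: [22, 28, 29, 39, 32, 35], pivot at index 2


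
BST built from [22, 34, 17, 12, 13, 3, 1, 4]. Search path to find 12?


BST root = 22
Search for 12: compare at each node
Path: [22, 17, 12]


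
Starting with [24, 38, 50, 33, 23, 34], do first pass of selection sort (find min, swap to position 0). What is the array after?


After one pass: [23, 38, 50, 33, 24, 34]


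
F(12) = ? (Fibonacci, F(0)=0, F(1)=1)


F(n)=F(n-1)+F(n-2)
...F(10)=55, F(11)=89, F(12)=144


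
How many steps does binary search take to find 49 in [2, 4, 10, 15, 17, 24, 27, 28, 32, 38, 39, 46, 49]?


Search for 49:
[0,12] mid=6 arr[6]=27
[7,12] mid=9 arr[9]=38
[10,12] mid=11 arr[11]=46
[12,12] mid=12 arr[12]=49
Total: 4 comparisons


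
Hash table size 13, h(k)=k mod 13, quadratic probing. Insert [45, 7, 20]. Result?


Insertions: 45->slot 6; 7->slot 7; 20->slot 8
Table: [None, None, None, None, None, None, 45, 7, 20, None, None, None, None]


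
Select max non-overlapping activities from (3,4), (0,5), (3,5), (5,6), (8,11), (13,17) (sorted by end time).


Greedy: pick earliest-ending, then skip overlaps.
Selected (4 activities): [(3, 4), (5, 6), (8, 11), (13, 17)]


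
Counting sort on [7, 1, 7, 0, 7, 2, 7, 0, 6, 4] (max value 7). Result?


Count array: [2, 1, 1, 0, 1, 0, 1, 4]
Reconstruct: [0, 0, 1, 2, 4, 6, 7, 7, 7, 7]


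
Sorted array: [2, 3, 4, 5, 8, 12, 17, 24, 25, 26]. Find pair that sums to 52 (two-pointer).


Two pointers: lo=0, hi=9
No pair sums to 52


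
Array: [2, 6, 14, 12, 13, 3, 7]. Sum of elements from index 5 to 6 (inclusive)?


Prefix sums: [0, 2, 8, 22, 34, 47, 50, 57]
Sum[5..6] = prefix[7] - prefix[5] = 57 - 47 = 10


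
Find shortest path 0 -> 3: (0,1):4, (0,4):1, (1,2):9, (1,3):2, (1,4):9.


Dijkstra from 0:
Distances: {0: 0, 1: 4, 2: 13, 3: 6, 4: 1}
Shortest distance to 3 = 6, path = [0, 1, 3]


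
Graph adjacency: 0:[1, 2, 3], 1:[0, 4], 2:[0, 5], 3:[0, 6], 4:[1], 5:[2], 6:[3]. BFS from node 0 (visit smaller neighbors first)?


BFS queue: start with [0]
Visit order: [0, 1, 2, 3, 4, 5, 6]


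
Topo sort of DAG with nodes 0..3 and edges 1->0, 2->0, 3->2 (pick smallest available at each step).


Kahn's algorithm, process smallest node first
Order: [1, 3, 2, 0]


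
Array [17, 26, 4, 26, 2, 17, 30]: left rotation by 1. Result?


Left rotate by 1: [26, 4, 26, 2, 17, 30, 17]


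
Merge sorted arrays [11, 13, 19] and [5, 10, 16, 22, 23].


Compare heads, take smaller each step.
Merged: [5, 10, 11, 13, 16, 19, 22, 23]


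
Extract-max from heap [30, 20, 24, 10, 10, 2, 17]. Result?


Max = 30
Replace root with last, heapify down
Resulting heap: [24, 20, 17, 10, 10, 2]


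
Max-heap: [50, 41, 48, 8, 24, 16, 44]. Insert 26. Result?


Append 26: [50, 41, 48, 8, 24, 16, 44, 26]
Bubble up: swap idx 7(26) with idx 3(8)
Result: [50, 41, 48, 26, 24, 16, 44, 8]


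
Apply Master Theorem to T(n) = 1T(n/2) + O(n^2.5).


a=1, b=2, c=2.5. log_2(1)=0 < c=2.5. Case 3: O(n^c) = O(n^2.500)
Complexity: O(n^2.500)


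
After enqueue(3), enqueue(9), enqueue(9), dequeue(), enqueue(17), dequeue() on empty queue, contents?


enqueue(3) -> [3]
enqueue(9) -> [3, 9]
enqueue(9) -> [3, 9, 9]
dequeue() returns 3 -> [9, 9]
enqueue(17) -> [9, 9, 17]
dequeue() returns 9 -> [9, 17]
Final queue (front to back): [9, 17]


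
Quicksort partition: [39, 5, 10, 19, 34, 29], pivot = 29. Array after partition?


Elements <= 29 go left of pivot.
Result: [5, 10, 19, 29, 34, 39], pivot at index 3


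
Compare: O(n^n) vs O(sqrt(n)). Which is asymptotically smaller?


sublinear grows slower than n^n
O(sqrt(n)) is asymptotically smaller; O(n^n) grows faster


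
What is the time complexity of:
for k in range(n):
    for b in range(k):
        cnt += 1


Per nesting level: O(n) * O(n) [triangular over k] = O(n^2)
Complexity: O(n^2)


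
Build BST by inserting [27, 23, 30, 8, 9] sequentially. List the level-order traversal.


Root = 27; build tree by BST insertion.
Level-Order traversal: [27, 23, 30, 8, 9]


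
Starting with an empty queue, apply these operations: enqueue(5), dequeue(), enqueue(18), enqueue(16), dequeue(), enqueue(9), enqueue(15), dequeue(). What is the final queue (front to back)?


enqueue(5) -> [5]
dequeue() returns 5 -> []
enqueue(18) -> [18]
enqueue(16) -> [18, 16]
dequeue() returns 18 -> [16]
enqueue(9) -> [16, 9]
enqueue(15) -> [16, 9, 15]
dequeue() returns 16 -> [9, 15]
Final queue (front to back): [9, 15]


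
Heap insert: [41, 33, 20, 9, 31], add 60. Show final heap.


Append 60: [41, 33, 20, 9, 31, 60]
Bubble up: swap idx 5(60) with idx 2(20); swap idx 2(60) with idx 0(41)
Result: [60, 33, 41, 9, 31, 20]


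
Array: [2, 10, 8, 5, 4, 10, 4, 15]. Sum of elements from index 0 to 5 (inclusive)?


Prefix sums: [0, 2, 12, 20, 25, 29, 39, 43, 58]
Sum[0..5] = prefix[6] - prefix[0] = 39 - 0 = 39


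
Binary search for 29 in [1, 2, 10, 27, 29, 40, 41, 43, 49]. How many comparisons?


Search for 29:
[0,8] mid=4 arr[4]=29
Total: 1 comparisons


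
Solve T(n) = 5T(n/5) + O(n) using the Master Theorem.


a=5, b=5, c=1. log_5(5)=1 = c=1. Case 2: O(n^c log n) = O(n log n)
Complexity: O(n log n)


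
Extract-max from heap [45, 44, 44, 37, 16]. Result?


Max = 45
Replace root with last, heapify down
Resulting heap: [44, 37, 44, 16]


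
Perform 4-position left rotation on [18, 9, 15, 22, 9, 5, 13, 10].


Left rotate by 4: [9, 5, 13, 10, 18, 9, 15, 22]


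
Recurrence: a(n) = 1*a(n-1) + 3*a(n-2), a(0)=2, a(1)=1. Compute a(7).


Build bottom-up:
...a(5)=61, a(6)=154, a(7)=1*154+3*61=337


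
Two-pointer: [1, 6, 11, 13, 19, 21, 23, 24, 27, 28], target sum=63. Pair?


Two pointers: lo=0, hi=9
No pair sums to 63


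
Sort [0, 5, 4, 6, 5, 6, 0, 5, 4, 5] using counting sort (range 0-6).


Count array: [2, 0, 0, 0, 2, 4, 2]
Reconstruct: [0, 0, 4, 4, 5, 5, 5, 5, 6, 6]


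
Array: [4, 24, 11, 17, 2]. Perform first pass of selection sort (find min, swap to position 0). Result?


After one pass: [2, 24, 11, 17, 4]


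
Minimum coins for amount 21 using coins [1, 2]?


dp[0]=0; dp[i]=1+min(dp[i-c] for c in coins)
...dp[16]=8, dp[17]=9, dp[18]=9, dp[19]=10, dp[20]=10, dp[21]=11
Minimum coins for 21 = 11


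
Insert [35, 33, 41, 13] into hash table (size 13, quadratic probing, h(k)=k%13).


Insertions: 35->slot 9; 33->slot 7; 41->slot 2; 13->slot 0
Table: [13, None, 41, None, None, None, None, 33, None, 35, None, None, None]


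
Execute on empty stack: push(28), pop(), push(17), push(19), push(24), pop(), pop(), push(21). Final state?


push(28) -> [28]
pop() returns 28 -> []
push(17) -> [17]
push(19) -> [17, 19]
push(24) -> [17, 19, 24]
pop() returns 24 -> [17, 19]
pop() returns 19 -> [17]
push(21) -> [17, 21]
Final stack (bottom to top): [17, 21]


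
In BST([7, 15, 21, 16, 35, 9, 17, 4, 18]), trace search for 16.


BST root = 7
Search for 16: compare at each node
Path: [7, 15, 21, 16]


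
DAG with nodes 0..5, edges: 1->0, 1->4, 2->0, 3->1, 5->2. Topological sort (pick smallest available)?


Kahn's algorithm, process smallest node first
Order: [3, 1, 4, 5, 2, 0]


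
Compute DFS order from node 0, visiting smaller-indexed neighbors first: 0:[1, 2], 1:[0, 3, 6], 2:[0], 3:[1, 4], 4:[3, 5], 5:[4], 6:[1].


DFS stack-based: start with [0]
Visit order: [0, 1, 3, 4, 5, 6, 2]


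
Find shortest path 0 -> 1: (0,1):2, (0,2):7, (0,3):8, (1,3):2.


Dijkstra from 0:
Distances: {0: 0, 1: 2, 2: 7, 3: 4}
Shortest distance to 1 = 2, path = [0, 1]


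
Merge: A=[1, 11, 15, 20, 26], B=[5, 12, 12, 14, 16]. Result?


Compare heads, take smaller each step.
Merged: [1, 5, 11, 12, 12, 14, 15, 16, 20, 26]


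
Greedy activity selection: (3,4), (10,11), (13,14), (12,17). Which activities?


Greedy: pick earliest-ending, then skip overlaps.
Selected (3 activities): [(3, 4), (10, 11), (13, 14)]


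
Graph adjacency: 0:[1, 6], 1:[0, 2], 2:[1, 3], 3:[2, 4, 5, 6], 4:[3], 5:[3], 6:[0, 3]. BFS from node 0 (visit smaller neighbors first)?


BFS queue: start with [0]
Visit order: [0, 1, 6, 2, 3, 4, 5]


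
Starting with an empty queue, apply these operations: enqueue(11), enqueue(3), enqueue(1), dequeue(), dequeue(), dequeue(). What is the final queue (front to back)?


enqueue(11) -> [11]
enqueue(3) -> [11, 3]
enqueue(1) -> [11, 3, 1]
dequeue() returns 11 -> [3, 1]
dequeue() returns 3 -> [1]
dequeue() returns 1 -> []
Final queue (front to back): []


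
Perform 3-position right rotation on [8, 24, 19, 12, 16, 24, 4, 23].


Right rotate by 3: [24, 4, 23, 8, 24, 19, 12, 16]


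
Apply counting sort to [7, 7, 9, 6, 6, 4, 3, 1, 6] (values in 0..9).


Count array: [0, 1, 0, 1, 1, 0, 3, 2, 0, 1]
Reconstruct: [1, 3, 4, 6, 6, 6, 7, 7, 9]


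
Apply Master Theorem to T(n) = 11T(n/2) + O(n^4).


a=11, b=2, c=4. log_2(11)=3.459 < c=4. Case 3: O(n^c) = O(n^4)
Complexity: O(n^4)


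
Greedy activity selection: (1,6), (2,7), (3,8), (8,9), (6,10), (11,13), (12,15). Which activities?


Greedy: pick earliest-ending, then skip overlaps.
Selected (3 activities): [(1, 6), (8, 9), (11, 13)]


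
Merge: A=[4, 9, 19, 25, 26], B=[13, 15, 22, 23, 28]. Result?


Compare heads, take smaller each step.
Merged: [4, 9, 13, 15, 19, 22, 23, 25, 26, 28]


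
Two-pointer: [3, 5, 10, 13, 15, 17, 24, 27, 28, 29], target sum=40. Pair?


Two pointers: lo=0, hi=9
Found pair: (13, 27) summing to 40


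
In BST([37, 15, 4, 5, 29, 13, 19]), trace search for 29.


BST root = 37
Search for 29: compare at each node
Path: [37, 15, 29]


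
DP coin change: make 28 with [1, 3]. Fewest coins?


dp[0]=0; dp[i]=1+min(dp[i-c] for c in coins)
...dp[23]=9, dp[24]=8, dp[25]=9, dp[26]=10, dp[27]=9, dp[28]=10
Minimum coins for 28 = 10


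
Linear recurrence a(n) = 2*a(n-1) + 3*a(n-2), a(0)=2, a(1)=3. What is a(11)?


Build bottom-up:
...a(9)=24603, a(10)=73812, a(11)=2*73812+3*24603=221433


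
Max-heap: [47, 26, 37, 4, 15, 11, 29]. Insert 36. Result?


Append 36: [47, 26, 37, 4, 15, 11, 29, 36]
Bubble up: swap idx 7(36) with idx 3(4); swap idx 3(36) with idx 1(26)
Result: [47, 36, 37, 26, 15, 11, 29, 4]


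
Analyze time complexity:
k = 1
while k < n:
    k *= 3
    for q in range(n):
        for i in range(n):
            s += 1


Per nesting level: O(log n) * O(n) * O(n) = O(n^2 log n)
Complexity: O(n^2 log n)


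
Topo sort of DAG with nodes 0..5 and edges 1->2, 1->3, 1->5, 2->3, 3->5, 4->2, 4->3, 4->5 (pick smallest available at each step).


Kahn's algorithm, process smallest node first
Order: [0, 1, 4, 2, 3, 5]


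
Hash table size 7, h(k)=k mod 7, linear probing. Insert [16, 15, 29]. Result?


Insertions: 16->slot 2; 15->slot 1; 29->slot 3
Table: [None, 15, 16, 29, None, None, None]


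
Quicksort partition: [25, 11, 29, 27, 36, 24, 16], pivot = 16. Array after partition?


Elements <= 16 go left of pivot.
Result: [11, 16, 29, 27, 36, 24, 25], pivot at index 1


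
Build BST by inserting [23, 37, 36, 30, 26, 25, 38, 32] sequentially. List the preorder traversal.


Root = 23; build tree by BST insertion.
Preorder traversal: [23, 37, 36, 30, 26, 25, 32, 38]


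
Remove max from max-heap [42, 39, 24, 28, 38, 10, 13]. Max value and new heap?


Max = 42
Replace root with last, heapify down
Resulting heap: [39, 38, 24, 28, 13, 10]


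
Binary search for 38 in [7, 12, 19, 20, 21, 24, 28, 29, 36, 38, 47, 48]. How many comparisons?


Search for 38:
[0,11] mid=5 arr[5]=24
[6,11] mid=8 arr[8]=36
[9,11] mid=10 arr[10]=47
[9,9] mid=9 arr[9]=38
Total: 4 comparisons


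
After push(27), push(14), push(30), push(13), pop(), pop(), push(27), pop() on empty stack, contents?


push(27) -> [27]
push(14) -> [27, 14]
push(30) -> [27, 14, 30]
push(13) -> [27, 14, 30, 13]
pop() returns 13 -> [27, 14, 30]
pop() returns 30 -> [27, 14]
push(27) -> [27, 14, 27]
pop() returns 27 -> [27, 14]
Final stack (bottom to top): [27, 14]


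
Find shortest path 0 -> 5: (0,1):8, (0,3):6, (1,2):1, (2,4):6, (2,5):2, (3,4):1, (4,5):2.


Dijkstra from 0:
Distances: {0: 0, 1: 8, 2: 9, 3: 6, 4: 7, 5: 9}
Shortest distance to 5 = 9, path = [0, 3, 4, 5]


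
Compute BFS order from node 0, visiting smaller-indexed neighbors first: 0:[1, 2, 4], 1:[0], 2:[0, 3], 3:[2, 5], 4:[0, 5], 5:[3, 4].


BFS queue: start with [0]
Visit order: [0, 1, 2, 4, 3, 5]


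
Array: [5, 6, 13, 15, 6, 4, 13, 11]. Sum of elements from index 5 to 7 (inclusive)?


Prefix sums: [0, 5, 11, 24, 39, 45, 49, 62, 73]
Sum[5..7] = prefix[8] - prefix[5] = 73 - 45 = 28


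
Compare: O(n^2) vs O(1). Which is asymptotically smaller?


constant grows slower than quadratic
O(1) is asymptotically smaller; O(n^2) grows faster


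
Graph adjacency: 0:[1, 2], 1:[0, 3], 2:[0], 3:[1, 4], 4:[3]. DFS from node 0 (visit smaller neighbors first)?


DFS stack-based: start with [0]
Visit order: [0, 1, 3, 4, 2]


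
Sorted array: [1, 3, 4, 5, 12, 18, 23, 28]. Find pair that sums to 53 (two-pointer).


Two pointers: lo=0, hi=7
No pair sums to 53


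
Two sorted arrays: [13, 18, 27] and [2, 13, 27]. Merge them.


Compare heads, take smaller each step.
Merged: [2, 13, 13, 18, 27, 27]


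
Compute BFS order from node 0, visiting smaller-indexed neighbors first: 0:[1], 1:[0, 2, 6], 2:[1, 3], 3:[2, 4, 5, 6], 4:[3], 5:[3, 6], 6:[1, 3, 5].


BFS queue: start with [0]
Visit order: [0, 1, 2, 6, 3, 5, 4]


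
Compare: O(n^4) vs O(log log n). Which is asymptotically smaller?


double-logarithmic grows slower than quartic
O(log log n) is asymptotically smaller; O(n^4) grows faster


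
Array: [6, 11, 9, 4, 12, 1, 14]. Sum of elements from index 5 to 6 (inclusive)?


Prefix sums: [0, 6, 17, 26, 30, 42, 43, 57]
Sum[5..6] = prefix[7] - prefix[5] = 57 - 42 = 15


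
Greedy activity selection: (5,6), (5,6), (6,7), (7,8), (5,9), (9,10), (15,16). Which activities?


Greedy: pick earliest-ending, then skip overlaps.
Selected (5 activities): [(5, 6), (6, 7), (7, 8), (9, 10), (15, 16)]


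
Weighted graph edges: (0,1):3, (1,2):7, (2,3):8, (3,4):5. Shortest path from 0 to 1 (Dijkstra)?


Dijkstra from 0:
Distances: {0: 0, 1: 3, 2: 10, 3: 18, 4: 23}
Shortest distance to 1 = 3, path = [0, 1]


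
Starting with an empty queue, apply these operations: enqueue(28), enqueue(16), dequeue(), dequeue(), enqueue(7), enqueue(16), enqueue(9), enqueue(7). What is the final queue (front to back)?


enqueue(28) -> [28]
enqueue(16) -> [28, 16]
dequeue() returns 28 -> [16]
dequeue() returns 16 -> []
enqueue(7) -> [7]
enqueue(16) -> [7, 16]
enqueue(9) -> [7, 16, 9]
enqueue(7) -> [7, 16, 9, 7]
Final queue (front to back): [7, 16, 9, 7]


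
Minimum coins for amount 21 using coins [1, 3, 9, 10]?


dp[0]=0; dp[i]=1+min(dp[i-c] for c in coins)
...dp[16]=3, dp[17]=4, dp[18]=2, dp[19]=2, dp[20]=2, dp[21]=3
Minimum coins for 21 = 3


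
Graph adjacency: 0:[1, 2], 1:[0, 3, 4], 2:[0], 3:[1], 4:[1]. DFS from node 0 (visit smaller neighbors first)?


DFS stack-based: start with [0]
Visit order: [0, 1, 3, 4, 2]


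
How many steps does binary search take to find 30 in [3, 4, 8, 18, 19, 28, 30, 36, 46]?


Search for 30:
[0,8] mid=4 arr[4]=19
[5,8] mid=6 arr[6]=30
Total: 2 comparisons


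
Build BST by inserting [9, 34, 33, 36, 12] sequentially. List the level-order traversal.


Root = 9; build tree by BST insertion.
Level-Order traversal: [9, 34, 33, 36, 12]


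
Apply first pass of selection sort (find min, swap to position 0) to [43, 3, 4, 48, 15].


After one pass: [3, 43, 4, 48, 15]


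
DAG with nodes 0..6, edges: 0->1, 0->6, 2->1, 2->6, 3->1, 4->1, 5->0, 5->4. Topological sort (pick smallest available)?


Kahn's algorithm, process smallest node first
Order: [2, 3, 5, 0, 4, 1, 6]


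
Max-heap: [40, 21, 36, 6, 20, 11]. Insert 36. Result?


Append 36: [40, 21, 36, 6, 20, 11, 36]
Bubble up: no swaps needed
Result: [40, 21, 36, 6, 20, 11, 36]


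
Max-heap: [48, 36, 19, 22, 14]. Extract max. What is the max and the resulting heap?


Max = 48
Replace root with last, heapify down
Resulting heap: [36, 22, 19, 14]


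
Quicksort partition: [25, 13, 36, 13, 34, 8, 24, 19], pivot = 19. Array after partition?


Elements <= 19 go left of pivot.
Result: [13, 13, 8, 19, 34, 36, 24, 25], pivot at index 3


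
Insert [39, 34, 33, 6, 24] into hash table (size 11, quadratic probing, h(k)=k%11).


Insertions: 39->slot 6; 34->slot 1; 33->slot 0; 6->slot 7; 24->slot 2
Table: [33, 34, 24, None, None, None, 39, 6, None, None, None]


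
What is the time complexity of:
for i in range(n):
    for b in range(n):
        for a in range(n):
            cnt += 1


Per nesting level: O(n) * O(n) * O(n) = O(n^3)
Complexity: O(n^3)


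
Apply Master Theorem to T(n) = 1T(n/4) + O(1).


a=1, b=4, c=0. log_4(1)=0 = c=0. Case 2: O(n^c log n) = O(log n)
Complexity: O(log n)


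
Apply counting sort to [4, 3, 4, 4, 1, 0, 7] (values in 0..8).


Count array: [1, 1, 0, 1, 3, 0, 0, 1, 0]
Reconstruct: [0, 1, 3, 4, 4, 4, 7]


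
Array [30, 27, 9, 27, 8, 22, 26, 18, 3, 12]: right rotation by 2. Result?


Right rotate by 2: [3, 12, 30, 27, 9, 27, 8, 22, 26, 18]


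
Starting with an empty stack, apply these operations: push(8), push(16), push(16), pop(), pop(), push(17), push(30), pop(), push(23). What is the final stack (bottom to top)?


push(8) -> [8]
push(16) -> [8, 16]
push(16) -> [8, 16, 16]
pop() returns 16 -> [8, 16]
pop() returns 16 -> [8]
push(17) -> [8, 17]
push(30) -> [8, 17, 30]
pop() returns 30 -> [8, 17]
push(23) -> [8, 17, 23]
Final stack (bottom to top): [8, 17, 23]


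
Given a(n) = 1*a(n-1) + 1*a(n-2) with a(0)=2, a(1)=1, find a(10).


Build bottom-up:
...a(8)=47, a(9)=76, a(10)=1*76+1*47=123


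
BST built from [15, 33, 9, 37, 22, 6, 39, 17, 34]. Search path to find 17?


BST root = 15
Search for 17: compare at each node
Path: [15, 33, 22, 17]


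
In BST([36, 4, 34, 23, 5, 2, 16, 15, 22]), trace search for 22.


BST root = 36
Search for 22: compare at each node
Path: [36, 4, 34, 23, 5, 16, 22]


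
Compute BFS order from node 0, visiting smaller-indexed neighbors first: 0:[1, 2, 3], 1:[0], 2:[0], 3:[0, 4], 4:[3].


BFS queue: start with [0]
Visit order: [0, 1, 2, 3, 4]


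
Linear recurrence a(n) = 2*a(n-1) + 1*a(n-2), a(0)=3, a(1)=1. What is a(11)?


Build bottom-up:
...a(9)=2209, a(10)=5333, a(11)=2*5333+1*2209=12875


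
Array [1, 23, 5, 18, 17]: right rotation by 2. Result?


Right rotate by 2: [18, 17, 1, 23, 5]


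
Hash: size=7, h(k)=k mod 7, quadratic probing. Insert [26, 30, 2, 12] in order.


Insertions: 26->slot 5; 30->slot 2; 2->slot 3; 12->slot 6
Table: [None, None, 30, 2, None, 26, 12]


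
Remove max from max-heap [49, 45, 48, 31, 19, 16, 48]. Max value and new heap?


Max = 49
Replace root with last, heapify down
Resulting heap: [48, 45, 48, 31, 19, 16]


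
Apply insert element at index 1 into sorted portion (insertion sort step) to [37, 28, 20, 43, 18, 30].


After one pass: [28, 37, 20, 43, 18, 30]


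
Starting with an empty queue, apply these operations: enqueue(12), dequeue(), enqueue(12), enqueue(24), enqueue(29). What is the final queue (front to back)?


enqueue(12) -> [12]
dequeue() returns 12 -> []
enqueue(12) -> [12]
enqueue(24) -> [12, 24]
enqueue(29) -> [12, 24, 29]
Final queue (front to back): [12, 24, 29]


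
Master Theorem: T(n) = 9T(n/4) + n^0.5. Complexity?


a=9, b=4, c=0.5. log_4(9)=1.585 > c=0.5. Case 1: O(n^log_b(a)) = O(n^1.585)
Complexity: O(n^1.585)


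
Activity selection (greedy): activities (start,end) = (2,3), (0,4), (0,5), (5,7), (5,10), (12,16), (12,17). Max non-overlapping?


Greedy: pick earliest-ending, then skip overlaps.
Selected (3 activities): [(2, 3), (5, 7), (12, 16)]


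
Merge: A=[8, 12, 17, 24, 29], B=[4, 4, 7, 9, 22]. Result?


Compare heads, take smaller each step.
Merged: [4, 4, 7, 8, 9, 12, 17, 22, 24, 29]


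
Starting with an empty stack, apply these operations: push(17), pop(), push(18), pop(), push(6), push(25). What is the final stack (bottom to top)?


push(17) -> [17]
pop() returns 17 -> []
push(18) -> [18]
pop() returns 18 -> []
push(6) -> [6]
push(25) -> [6, 25]
Final stack (bottom to top): [6, 25]


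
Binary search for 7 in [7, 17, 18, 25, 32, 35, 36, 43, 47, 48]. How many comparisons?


Search for 7:
[0,9] mid=4 arr[4]=32
[0,3] mid=1 arr[1]=17
[0,0] mid=0 arr[0]=7
Total: 3 comparisons


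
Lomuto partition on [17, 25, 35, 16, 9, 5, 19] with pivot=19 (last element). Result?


Elements <= 19 go left of pivot.
Result: [17, 16, 9, 5, 19, 25, 35], pivot at index 4


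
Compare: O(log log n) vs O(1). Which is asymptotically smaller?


constant grows slower than double-logarithmic
O(1) is asymptotically smaller; O(log log n) grows faster


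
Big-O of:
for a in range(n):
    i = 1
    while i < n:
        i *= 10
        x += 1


Per nesting level: O(n) * O(log n) = O(n log n)
Complexity: O(n log n)


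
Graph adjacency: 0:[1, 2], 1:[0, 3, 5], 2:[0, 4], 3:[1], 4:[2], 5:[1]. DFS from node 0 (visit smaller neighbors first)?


DFS stack-based: start with [0]
Visit order: [0, 1, 3, 5, 2, 4]


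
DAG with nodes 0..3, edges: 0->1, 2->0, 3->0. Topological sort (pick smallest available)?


Kahn's algorithm, process smallest node first
Order: [2, 3, 0, 1]


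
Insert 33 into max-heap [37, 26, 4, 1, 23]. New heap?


Append 33: [37, 26, 4, 1, 23, 33]
Bubble up: swap idx 5(33) with idx 2(4)
Result: [37, 26, 33, 1, 23, 4]


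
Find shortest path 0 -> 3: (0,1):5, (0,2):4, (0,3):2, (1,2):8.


Dijkstra from 0:
Distances: {0: 0, 1: 5, 2: 4, 3: 2}
Shortest distance to 3 = 2, path = [0, 3]


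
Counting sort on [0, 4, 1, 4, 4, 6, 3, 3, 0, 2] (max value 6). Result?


Count array: [2, 1, 1, 2, 3, 0, 1]
Reconstruct: [0, 0, 1, 2, 3, 3, 4, 4, 4, 6]


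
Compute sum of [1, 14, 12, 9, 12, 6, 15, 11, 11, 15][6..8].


Prefix sums: [0, 1, 15, 27, 36, 48, 54, 69, 80, 91, 106]
Sum[6..8] = prefix[9] - prefix[6] = 91 - 54 = 37


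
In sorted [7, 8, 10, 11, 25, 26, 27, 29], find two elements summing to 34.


Two pointers: lo=0, hi=7
Found pair: (7, 27) summing to 34


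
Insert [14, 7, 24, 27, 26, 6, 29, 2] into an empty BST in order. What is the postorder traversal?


Root = 14; build tree by BST insertion.
Postorder traversal: [2, 6, 7, 26, 29, 27, 24, 14]


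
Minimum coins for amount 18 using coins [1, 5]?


dp[0]=0; dp[i]=1+min(dp[i-c] for c in coins)
...dp[13]=5, dp[14]=6, dp[15]=3, dp[16]=4, dp[17]=5, dp[18]=6
Minimum coins for 18 = 6


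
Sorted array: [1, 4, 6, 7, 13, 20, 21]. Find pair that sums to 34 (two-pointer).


Two pointers: lo=0, hi=6
Found pair: (13, 21) summing to 34


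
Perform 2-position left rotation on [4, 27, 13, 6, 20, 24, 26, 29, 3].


Left rotate by 2: [13, 6, 20, 24, 26, 29, 3, 4, 27]


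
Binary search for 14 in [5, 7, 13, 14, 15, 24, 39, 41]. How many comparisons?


Search for 14:
[0,7] mid=3 arr[3]=14
Total: 1 comparisons


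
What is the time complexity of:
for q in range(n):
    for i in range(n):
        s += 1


Per nesting level: O(n) * O(n) = O(n^2)
Complexity: O(n^2)


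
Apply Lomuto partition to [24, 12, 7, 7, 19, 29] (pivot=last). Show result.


Elements <= 29 go left of pivot.
Result: [24, 12, 7, 7, 19, 29], pivot at index 5


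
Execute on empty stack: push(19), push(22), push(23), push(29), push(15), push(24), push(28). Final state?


push(19) -> [19]
push(22) -> [19, 22]
push(23) -> [19, 22, 23]
push(29) -> [19, 22, 23, 29]
push(15) -> [19, 22, 23, 29, 15]
push(24) -> [19, 22, 23, 29, 15, 24]
push(28) -> [19, 22, 23, 29, 15, 24, 28]
Final stack (bottom to top): [19, 22, 23, 29, 15, 24, 28]


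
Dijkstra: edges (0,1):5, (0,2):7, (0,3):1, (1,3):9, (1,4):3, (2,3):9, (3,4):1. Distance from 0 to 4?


Dijkstra from 0:
Distances: {0: 0, 1: 5, 2: 7, 3: 1, 4: 2}
Shortest distance to 4 = 2, path = [0, 3, 4]


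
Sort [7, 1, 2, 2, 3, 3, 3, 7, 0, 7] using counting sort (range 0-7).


Count array: [1, 1, 2, 3, 0, 0, 0, 3]
Reconstruct: [0, 1, 2, 2, 3, 3, 3, 7, 7, 7]


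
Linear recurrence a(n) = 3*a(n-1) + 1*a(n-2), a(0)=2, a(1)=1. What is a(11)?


Build bottom-up:
...a(9)=20824, a(10)=68777, a(11)=3*68777+1*20824=227155


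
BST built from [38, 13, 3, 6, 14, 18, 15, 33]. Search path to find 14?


BST root = 38
Search for 14: compare at each node
Path: [38, 13, 14]


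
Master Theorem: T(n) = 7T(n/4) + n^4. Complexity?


a=7, b=4, c=4. log_4(7)=1.404 < c=4. Case 3: O(n^c) = O(n^4)
Complexity: O(n^4)


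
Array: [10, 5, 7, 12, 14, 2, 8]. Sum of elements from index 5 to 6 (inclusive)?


Prefix sums: [0, 10, 15, 22, 34, 48, 50, 58]
Sum[5..6] = prefix[7] - prefix[5] = 58 - 48 = 10


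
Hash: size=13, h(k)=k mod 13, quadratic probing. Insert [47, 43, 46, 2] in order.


Insertions: 47->slot 8; 43->slot 4; 46->slot 7; 2->slot 2
Table: [None, None, 2, None, 43, None, None, 46, 47, None, None, None, None]


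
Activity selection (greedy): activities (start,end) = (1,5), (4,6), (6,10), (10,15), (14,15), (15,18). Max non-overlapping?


Greedy: pick earliest-ending, then skip overlaps.
Selected (4 activities): [(1, 5), (6, 10), (10, 15), (15, 18)]


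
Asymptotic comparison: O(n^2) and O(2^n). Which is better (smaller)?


quadratic grows slower than exponential
O(n^2) is asymptotically smaller; O(2^n) grows faster


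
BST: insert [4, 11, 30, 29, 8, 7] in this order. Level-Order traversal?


Root = 4; build tree by BST insertion.
Level-Order traversal: [4, 11, 8, 30, 7, 29]


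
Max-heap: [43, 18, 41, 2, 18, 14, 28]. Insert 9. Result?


Append 9: [43, 18, 41, 2, 18, 14, 28, 9]
Bubble up: swap idx 7(9) with idx 3(2)
Result: [43, 18, 41, 9, 18, 14, 28, 2]


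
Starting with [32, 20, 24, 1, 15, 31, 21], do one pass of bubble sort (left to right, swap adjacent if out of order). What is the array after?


After one pass: [20, 24, 1, 15, 31, 21, 32]


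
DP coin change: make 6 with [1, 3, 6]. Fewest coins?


dp[0]=0; dp[i]=1+min(dp[i-c] for c in coins)
...dp[1]=1, dp[2]=2, dp[3]=1, dp[4]=2, dp[5]=3, dp[6]=1
Minimum coins for 6 = 1


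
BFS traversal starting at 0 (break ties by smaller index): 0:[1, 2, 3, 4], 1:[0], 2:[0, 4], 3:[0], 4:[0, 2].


BFS queue: start with [0]
Visit order: [0, 1, 2, 3, 4]


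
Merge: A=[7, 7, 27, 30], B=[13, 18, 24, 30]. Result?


Compare heads, take smaller each step.
Merged: [7, 7, 13, 18, 24, 27, 30, 30]


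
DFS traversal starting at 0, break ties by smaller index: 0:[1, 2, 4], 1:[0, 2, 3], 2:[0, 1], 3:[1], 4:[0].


DFS stack-based: start with [0]
Visit order: [0, 1, 2, 3, 4]


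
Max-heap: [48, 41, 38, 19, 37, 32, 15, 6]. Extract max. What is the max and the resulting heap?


Max = 48
Replace root with last, heapify down
Resulting heap: [41, 37, 38, 19, 6, 32, 15]


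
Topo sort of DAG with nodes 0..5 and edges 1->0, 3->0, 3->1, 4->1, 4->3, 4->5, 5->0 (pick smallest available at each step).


Kahn's algorithm, process smallest node first
Order: [2, 4, 3, 1, 5, 0]


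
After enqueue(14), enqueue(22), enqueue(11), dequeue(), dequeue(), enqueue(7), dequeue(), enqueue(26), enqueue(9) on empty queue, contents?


enqueue(14) -> [14]
enqueue(22) -> [14, 22]
enqueue(11) -> [14, 22, 11]
dequeue() returns 14 -> [22, 11]
dequeue() returns 22 -> [11]
enqueue(7) -> [11, 7]
dequeue() returns 11 -> [7]
enqueue(26) -> [7, 26]
enqueue(9) -> [7, 26, 9]
Final queue (front to back): [7, 26, 9]


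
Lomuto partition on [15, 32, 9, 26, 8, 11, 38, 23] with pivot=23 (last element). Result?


Elements <= 23 go left of pivot.
Result: [15, 9, 8, 11, 23, 26, 38, 32], pivot at index 4


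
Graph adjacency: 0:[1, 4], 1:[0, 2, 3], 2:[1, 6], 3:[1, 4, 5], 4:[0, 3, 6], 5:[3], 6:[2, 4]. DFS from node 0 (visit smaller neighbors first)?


DFS stack-based: start with [0]
Visit order: [0, 1, 2, 6, 4, 3, 5]


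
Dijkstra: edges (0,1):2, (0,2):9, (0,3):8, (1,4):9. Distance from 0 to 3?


Dijkstra from 0:
Distances: {0: 0, 1: 2, 2: 9, 3: 8, 4: 11}
Shortest distance to 3 = 8, path = [0, 3]


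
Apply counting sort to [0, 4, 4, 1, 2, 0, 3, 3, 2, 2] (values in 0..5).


Count array: [2, 1, 3, 2, 2, 0]
Reconstruct: [0, 0, 1, 2, 2, 2, 3, 3, 4, 4]


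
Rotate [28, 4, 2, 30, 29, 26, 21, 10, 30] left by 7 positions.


Left rotate by 7: [10, 30, 28, 4, 2, 30, 29, 26, 21]


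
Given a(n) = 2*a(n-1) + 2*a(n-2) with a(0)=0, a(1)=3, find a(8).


Build bottom-up:
...a(6)=360, a(7)=984, a(8)=2*984+2*360=2688


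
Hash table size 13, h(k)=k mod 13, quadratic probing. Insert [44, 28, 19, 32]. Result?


Insertions: 44->slot 5; 28->slot 2; 19->slot 6; 32->slot 7
Table: [None, None, 28, None, None, 44, 19, 32, None, None, None, None, None]


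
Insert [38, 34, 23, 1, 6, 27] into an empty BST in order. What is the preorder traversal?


Root = 38; build tree by BST insertion.
Preorder traversal: [38, 34, 23, 1, 6, 27]


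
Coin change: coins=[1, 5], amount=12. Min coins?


dp[0]=0; dp[i]=1+min(dp[i-c] for c in coins)
...dp[7]=3, dp[8]=4, dp[9]=5, dp[10]=2, dp[11]=3, dp[12]=4
Minimum coins for 12 = 4


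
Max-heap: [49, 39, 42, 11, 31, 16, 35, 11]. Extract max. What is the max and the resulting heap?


Max = 49
Replace root with last, heapify down
Resulting heap: [42, 39, 35, 11, 31, 16, 11]


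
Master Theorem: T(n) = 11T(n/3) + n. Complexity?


a=11, b=3, c=1. log_3(11)=2.183 > c=1. Case 1: O(n^log_b(a)) = O(n^2.183)
Complexity: O(n^2.183)


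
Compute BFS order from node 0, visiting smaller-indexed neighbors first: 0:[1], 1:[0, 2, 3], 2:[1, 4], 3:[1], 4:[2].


BFS queue: start with [0]
Visit order: [0, 1, 2, 3, 4]


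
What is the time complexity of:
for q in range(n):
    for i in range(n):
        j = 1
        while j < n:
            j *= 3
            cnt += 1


Per nesting level: O(n) * O(n) * O(log n) = O(n^2 log n)
Complexity: O(n^2 log n)


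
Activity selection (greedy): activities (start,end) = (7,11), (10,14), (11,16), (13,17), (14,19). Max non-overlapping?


Greedy: pick earliest-ending, then skip overlaps.
Selected (2 activities): [(7, 11), (11, 16)]


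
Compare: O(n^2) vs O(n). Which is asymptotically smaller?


linear grows slower than quadratic
O(n) is asymptotically smaller; O(n^2) grows faster


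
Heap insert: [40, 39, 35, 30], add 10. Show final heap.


Append 10: [40, 39, 35, 30, 10]
Bubble up: no swaps needed
Result: [40, 39, 35, 30, 10]


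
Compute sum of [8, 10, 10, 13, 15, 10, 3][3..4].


Prefix sums: [0, 8, 18, 28, 41, 56, 66, 69]
Sum[3..4] = prefix[5] - prefix[3] = 56 - 28 = 28


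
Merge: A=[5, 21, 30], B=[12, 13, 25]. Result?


Compare heads, take smaller each step.
Merged: [5, 12, 13, 21, 25, 30]


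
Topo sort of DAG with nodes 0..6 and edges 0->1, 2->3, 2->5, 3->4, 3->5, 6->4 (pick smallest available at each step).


Kahn's algorithm, process smallest node first
Order: [0, 1, 2, 3, 5, 6, 4]


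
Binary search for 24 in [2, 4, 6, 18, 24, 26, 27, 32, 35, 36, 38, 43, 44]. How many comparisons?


Search for 24:
[0,12] mid=6 arr[6]=27
[0,5] mid=2 arr[2]=6
[3,5] mid=4 arr[4]=24
Total: 3 comparisons
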